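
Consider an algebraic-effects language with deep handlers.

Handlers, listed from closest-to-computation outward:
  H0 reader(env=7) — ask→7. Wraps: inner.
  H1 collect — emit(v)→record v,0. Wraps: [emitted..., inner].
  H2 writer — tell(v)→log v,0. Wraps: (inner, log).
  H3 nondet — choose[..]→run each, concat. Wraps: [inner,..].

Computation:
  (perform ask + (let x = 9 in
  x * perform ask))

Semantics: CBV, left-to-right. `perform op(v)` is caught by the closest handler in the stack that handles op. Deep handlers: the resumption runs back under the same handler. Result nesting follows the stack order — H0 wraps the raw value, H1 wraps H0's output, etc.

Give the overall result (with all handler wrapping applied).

Answer: [([70], ())]

Evaluation trace:
ask @ H0 ⇒ 7
ask @ H0 ⇒ 7
H0 returns 70
H1 returns [70]
H2 returns ([70], ())
H3 returns [([70], ())]
= [([70], ())]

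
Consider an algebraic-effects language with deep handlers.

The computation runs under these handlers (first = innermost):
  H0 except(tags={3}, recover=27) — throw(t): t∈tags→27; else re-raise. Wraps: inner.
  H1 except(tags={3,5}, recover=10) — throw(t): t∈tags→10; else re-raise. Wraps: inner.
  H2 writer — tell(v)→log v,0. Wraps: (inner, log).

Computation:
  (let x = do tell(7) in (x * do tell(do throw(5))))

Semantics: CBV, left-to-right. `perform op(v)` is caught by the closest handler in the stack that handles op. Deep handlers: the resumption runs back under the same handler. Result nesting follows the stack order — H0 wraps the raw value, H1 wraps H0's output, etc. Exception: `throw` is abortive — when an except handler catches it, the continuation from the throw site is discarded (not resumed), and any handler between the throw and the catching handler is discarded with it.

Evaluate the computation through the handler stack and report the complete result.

Answer: (10, (7))

Working:
tell(7) @ H2 ⇒ log+=7
throw(5) @ H0 re-raised
throw(5) @ H1 caught ⇒ 10
H2 returns (10, (7))
= (10, (7))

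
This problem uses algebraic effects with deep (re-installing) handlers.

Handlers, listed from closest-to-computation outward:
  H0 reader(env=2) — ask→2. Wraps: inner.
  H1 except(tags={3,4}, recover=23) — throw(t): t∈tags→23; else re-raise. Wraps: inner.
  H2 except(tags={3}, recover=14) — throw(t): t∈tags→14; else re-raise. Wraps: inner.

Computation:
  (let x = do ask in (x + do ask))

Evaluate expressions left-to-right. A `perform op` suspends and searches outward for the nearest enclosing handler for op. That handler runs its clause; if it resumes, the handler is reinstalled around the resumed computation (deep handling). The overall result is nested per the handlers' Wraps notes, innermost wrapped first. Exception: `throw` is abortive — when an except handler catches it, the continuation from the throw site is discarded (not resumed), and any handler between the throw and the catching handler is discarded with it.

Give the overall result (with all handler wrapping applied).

Answer: 4

Working:
ask @ H0 ⇒ 2
ask @ H0 ⇒ 2
H0 returns 4
H1 returns 4
H2 returns 4
= 4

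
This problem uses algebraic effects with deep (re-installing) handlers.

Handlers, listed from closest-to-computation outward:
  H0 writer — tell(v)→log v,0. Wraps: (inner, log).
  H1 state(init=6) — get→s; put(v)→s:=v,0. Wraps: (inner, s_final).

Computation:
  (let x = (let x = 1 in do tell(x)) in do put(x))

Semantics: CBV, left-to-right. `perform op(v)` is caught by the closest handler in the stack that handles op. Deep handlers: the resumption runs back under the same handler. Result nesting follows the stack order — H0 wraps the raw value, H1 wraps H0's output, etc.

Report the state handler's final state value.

Answer: 0

Evaluation trace:
tell(1) @ H0 ⇒ log+=1
put(0) @ H1 ⇒ s:=0
H0 returns (0, (1))
H1 returns ((0, (1)), 0)
= ((0, (1)), 0)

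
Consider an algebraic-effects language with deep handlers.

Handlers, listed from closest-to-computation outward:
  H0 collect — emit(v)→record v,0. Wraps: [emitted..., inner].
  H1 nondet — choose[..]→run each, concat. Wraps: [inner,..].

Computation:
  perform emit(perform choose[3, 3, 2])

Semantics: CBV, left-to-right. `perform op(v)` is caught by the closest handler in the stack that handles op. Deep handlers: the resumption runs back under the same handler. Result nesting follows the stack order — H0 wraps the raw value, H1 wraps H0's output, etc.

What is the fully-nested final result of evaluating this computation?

Evaluation trace:
choose[3, 3, 2] @ H1
  branch[0] choose=3:
    emit(3) @ H0 ⇒ out+=3
    H0 returns [3, 0]
    H1 returns [[3, 0]]
  branch[1] choose=3:
    emit(3) @ H0 ⇒ out+=3
    H0 returns [3, 0]
    H1 returns [[3, 0]]
  branch[2] choose=2:
    emit(2) @ H0 ⇒ out+=2
    H0 returns [2, 0]
    H1 returns [[2, 0]]
= [[3, 0], [3, 0], [2, 0]]

Answer: [[3, 0], [3, 0], [2, 0]]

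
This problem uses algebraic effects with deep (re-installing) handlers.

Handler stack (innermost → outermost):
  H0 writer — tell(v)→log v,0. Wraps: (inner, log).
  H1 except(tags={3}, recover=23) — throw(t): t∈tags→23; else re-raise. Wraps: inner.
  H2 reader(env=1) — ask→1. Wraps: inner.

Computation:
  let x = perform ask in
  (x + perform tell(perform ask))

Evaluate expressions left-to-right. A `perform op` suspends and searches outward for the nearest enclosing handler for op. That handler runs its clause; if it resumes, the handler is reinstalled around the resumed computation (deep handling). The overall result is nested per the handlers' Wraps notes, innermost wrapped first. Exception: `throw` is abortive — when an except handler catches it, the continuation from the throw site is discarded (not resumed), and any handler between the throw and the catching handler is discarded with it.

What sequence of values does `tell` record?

Answer: (1)

Step-by-step:
ask @ H2 ⇒ 1
ask @ H2 ⇒ 1
tell(1) @ H0 ⇒ log+=1
H0 returns (1, (1))
H1 returns (1, (1))
H2 returns (1, (1))
= (1, (1))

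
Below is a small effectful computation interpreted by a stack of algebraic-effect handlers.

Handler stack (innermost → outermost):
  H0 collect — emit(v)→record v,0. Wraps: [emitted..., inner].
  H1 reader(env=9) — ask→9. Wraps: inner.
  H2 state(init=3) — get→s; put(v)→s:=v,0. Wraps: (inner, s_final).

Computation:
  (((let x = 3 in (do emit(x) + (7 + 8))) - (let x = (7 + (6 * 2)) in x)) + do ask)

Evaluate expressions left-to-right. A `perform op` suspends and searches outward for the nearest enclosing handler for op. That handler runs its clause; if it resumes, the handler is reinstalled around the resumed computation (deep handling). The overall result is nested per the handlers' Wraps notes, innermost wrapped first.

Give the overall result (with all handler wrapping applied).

Evaluation trace:
emit(3) @ H0 ⇒ out+=3
ask @ H1 ⇒ 9
H0 returns [3, 5]
H1 returns [3, 5]
H2 returns ([3, 5], 3)
= ([3, 5], 3)

Answer: ([3, 5], 3)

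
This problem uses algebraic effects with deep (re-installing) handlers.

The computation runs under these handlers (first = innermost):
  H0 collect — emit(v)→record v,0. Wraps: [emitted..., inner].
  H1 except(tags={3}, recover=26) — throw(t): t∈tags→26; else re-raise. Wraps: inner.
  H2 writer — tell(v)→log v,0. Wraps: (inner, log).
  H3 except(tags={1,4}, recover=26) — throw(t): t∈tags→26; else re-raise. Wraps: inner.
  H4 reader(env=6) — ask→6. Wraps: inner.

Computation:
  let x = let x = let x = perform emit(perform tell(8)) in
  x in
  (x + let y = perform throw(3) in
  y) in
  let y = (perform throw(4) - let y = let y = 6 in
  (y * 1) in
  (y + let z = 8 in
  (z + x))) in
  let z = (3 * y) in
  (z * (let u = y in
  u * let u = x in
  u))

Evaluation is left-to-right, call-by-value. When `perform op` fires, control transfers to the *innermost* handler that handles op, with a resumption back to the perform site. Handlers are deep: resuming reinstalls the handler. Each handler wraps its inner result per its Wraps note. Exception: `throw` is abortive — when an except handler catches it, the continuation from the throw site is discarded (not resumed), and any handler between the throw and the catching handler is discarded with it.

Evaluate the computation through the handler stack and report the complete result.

Answer: (26, (8))

Working:
tell(8) @ H2 ⇒ log+=8
emit(0) @ H0 ⇒ out+=0
throw(3) @ H1 caught ⇒ 26
H2 returns (26, (8))
H3 returns (26, (8))
H4 returns (26, (8))
= (26, (8))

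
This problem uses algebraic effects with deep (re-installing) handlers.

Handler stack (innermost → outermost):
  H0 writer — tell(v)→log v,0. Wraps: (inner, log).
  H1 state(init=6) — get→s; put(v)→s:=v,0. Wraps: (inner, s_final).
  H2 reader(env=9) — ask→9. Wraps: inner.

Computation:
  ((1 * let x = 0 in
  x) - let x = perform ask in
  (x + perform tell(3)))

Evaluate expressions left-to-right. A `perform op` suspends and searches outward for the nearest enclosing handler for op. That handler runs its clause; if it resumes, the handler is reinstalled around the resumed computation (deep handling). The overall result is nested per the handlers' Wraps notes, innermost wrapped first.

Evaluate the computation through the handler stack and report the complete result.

Evaluation trace:
ask @ H2 ⇒ 9
tell(3) @ H0 ⇒ log+=3
H0 returns (-9, (3))
H1 returns ((-9, (3)), 6)
H2 returns ((-9, (3)), 6)
= ((-9, (3)), 6)

Answer: ((-9, (3)), 6)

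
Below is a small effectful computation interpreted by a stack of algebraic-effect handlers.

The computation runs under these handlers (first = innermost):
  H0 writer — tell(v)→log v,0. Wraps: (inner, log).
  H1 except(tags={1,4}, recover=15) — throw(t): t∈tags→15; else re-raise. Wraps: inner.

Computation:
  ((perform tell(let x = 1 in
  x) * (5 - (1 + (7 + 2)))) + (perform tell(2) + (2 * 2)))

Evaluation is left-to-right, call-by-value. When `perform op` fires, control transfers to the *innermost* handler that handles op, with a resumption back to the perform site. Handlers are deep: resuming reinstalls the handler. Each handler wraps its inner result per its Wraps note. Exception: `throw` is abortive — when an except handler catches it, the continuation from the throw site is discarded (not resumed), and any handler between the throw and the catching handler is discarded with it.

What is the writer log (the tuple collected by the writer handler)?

Working:
tell(1) @ H0 ⇒ log+=1
tell(2) @ H0 ⇒ log+=2
H0 returns (4, (1, 2))
H1 returns (4, (1, 2))
= (4, (1, 2))

Answer: (1, 2)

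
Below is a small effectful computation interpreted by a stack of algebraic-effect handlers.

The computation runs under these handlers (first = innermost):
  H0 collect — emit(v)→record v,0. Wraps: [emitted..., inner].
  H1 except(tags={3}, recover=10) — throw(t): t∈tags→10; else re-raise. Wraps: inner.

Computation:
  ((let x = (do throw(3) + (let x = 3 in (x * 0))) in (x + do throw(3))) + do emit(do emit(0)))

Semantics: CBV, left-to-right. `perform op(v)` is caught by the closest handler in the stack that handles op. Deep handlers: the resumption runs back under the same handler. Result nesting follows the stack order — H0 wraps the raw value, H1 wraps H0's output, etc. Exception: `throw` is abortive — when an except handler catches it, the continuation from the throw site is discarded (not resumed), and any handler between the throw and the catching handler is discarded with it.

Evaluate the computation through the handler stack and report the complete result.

Answer: 10

Evaluation trace:
throw(3) @ H1 caught ⇒ 10
= 10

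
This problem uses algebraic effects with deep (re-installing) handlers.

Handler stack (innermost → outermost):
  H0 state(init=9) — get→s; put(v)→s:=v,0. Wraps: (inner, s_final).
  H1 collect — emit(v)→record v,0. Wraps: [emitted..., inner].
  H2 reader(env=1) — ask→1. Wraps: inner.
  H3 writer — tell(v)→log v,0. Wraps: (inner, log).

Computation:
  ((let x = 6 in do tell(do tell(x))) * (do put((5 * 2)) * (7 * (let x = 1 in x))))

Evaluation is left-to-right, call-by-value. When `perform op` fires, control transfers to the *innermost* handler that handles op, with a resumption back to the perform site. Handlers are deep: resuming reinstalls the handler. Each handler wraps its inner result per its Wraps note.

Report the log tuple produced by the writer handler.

Working:
tell(6) @ H3 ⇒ log+=6
tell(0) @ H3 ⇒ log+=0
put(10) @ H0 ⇒ s:=10
H0 returns (0, 10)
H1 returns [(0, 10)]
H2 returns [(0, 10)]
H3 returns ([(0, 10)], (6, 0))
= ([(0, 10)], (6, 0))

Answer: (6, 0)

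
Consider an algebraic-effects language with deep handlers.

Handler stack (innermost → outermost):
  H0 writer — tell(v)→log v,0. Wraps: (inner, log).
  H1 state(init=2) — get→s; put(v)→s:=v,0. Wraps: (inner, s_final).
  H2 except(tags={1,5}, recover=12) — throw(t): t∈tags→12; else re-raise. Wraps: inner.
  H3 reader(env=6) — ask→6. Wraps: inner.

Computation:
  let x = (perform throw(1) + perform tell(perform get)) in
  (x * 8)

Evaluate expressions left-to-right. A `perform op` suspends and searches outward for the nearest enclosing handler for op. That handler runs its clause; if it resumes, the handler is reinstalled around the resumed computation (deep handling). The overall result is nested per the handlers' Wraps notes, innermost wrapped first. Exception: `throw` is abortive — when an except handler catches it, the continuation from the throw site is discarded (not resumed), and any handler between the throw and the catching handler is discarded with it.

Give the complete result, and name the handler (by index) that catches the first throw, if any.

Answer: 12 ; first throw caught by: H2

Evaluation trace:
throw(1) @ H2 caught ⇒ 12
H3 returns 12
= 12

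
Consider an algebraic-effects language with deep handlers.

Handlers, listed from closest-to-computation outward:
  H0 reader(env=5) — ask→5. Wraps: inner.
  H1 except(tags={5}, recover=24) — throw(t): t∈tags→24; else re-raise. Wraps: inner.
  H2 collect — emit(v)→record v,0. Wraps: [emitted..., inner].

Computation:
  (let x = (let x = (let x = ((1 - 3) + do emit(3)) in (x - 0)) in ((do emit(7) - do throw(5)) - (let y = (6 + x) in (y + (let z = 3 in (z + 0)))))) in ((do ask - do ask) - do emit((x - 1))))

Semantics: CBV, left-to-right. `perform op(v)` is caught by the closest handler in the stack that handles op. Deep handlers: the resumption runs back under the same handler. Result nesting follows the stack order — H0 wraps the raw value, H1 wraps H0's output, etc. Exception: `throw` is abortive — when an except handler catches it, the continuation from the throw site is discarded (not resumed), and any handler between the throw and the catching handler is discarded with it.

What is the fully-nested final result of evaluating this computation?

Answer: [3, 7, 24]

Step-by-step:
emit(3) @ H2 ⇒ out+=3
emit(7) @ H2 ⇒ out+=7
throw(5) @ H1 caught ⇒ 24
H2 returns [3, 7, 24]
= [3, 7, 24]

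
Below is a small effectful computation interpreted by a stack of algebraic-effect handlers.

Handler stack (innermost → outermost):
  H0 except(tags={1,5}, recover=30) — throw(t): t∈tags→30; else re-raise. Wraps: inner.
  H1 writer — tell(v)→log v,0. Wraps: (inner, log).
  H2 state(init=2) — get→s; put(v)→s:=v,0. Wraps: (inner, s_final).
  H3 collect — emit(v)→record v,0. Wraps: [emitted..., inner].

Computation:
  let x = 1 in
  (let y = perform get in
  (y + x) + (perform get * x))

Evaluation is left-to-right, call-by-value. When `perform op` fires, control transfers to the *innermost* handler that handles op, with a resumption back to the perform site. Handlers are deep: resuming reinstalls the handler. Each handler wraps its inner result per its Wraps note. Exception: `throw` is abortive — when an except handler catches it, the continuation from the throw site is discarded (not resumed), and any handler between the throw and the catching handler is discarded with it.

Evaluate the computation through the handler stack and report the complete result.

Answer: [((5, ()), 2)]

Evaluation trace:
get @ H2 ⇒ 2
get @ H2 ⇒ 2
H0 returns 5
H1 returns (5, ())
H2 returns ((5, ()), 2)
H3 returns [((5, ()), 2)]
= [((5, ()), 2)]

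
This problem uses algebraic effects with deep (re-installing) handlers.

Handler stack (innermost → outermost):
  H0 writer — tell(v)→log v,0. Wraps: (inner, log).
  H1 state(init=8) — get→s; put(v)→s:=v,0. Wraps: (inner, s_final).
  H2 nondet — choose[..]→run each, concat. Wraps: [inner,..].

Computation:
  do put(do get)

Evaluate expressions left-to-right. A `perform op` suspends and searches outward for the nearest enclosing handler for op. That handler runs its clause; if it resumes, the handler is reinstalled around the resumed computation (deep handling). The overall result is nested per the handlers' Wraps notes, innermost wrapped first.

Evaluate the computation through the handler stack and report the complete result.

Answer: [((0, ()), 8)]

Working:
get @ H1 ⇒ 8
put(8) @ H1 ⇒ s:=8
H0 returns (0, ())
H1 returns ((0, ()), 8)
H2 returns [((0, ()), 8)]
= [((0, ()), 8)]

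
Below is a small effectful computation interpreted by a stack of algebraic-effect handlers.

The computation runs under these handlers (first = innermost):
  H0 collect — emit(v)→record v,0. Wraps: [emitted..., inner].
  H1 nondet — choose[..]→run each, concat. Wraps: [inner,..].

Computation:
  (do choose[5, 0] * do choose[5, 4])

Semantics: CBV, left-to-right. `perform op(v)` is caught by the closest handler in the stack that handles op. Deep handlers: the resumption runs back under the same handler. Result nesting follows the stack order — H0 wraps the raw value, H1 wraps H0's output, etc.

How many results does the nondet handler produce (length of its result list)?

Answer: 4

Evaluation trace:
choose[5, 0] @ H1
  branch[0] choose=5:
    choose[5, 4] @ H1
      branch[0] choose=5:
        H0 returns [25]
        H1 returns [[25]]
      branch[1] choose=4:
        H0 returns [20]
        H1 returns [[20]]
  branch[1] choose=0:
    choose[5, 4] @ H1
      branch[0] choose=5:
        H0 returns [0]
        H1 returns [[0]]
      branch[1] choose=4:
        H0 returns [0]
        H1 returns [[0]]
= [[25], [20], [0], [0]]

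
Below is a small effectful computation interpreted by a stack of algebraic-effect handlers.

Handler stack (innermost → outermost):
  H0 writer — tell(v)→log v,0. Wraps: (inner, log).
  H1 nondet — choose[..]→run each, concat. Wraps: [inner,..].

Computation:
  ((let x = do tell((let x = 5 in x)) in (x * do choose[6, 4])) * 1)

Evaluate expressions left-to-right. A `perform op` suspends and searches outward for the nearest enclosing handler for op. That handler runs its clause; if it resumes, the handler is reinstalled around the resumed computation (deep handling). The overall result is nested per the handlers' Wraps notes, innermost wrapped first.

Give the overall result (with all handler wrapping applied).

Working:
tell(5) @ H0 ⇒ log+=5
choose[6, 4] @ H1
  branch[0] choose=6:
    H0 returns (0, (5))
    H1 returns [(0, (5))]
  branch[1] choose=4:
    H0 returns (0, (5))
    H1 returns [(0, (5))]
= [(0, (5)), (0, (5))]

Answer: [(0, (5)), (0, (5))]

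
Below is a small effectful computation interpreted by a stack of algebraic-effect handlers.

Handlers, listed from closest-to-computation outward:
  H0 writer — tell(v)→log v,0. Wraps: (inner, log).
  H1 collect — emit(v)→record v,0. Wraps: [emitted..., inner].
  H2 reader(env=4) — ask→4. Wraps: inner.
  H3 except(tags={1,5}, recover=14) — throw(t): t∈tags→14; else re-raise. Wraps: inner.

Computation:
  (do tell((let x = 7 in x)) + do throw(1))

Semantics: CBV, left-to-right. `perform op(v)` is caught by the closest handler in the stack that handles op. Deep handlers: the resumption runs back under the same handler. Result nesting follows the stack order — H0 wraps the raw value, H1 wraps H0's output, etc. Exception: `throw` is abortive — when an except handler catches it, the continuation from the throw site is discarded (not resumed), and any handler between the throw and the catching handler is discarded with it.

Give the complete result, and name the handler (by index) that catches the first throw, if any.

Answer: 14 ; first throw caught by: H3

Step-by-step:
tell(7) @ H0 ⇒ log+=7
throw(1) @ H3 caught ⇒ 14
= 14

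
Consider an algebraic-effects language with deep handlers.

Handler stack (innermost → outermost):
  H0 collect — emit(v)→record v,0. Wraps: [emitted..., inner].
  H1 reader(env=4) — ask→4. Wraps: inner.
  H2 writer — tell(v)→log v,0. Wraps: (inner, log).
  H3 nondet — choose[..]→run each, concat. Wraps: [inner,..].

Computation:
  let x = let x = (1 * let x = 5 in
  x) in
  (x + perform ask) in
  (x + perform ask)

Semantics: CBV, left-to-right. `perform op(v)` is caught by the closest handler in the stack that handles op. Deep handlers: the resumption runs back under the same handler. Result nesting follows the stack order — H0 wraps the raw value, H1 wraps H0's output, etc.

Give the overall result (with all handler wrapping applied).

Answer: [([13], ())]

Working:
ask @ H1 ⇒ 4
ask @ H1 ⇒ 4
H0 returns [13]
H1 returns [13]
H2 returns ([13], ())
H3 returns [([13], ())]
= [([13], ())]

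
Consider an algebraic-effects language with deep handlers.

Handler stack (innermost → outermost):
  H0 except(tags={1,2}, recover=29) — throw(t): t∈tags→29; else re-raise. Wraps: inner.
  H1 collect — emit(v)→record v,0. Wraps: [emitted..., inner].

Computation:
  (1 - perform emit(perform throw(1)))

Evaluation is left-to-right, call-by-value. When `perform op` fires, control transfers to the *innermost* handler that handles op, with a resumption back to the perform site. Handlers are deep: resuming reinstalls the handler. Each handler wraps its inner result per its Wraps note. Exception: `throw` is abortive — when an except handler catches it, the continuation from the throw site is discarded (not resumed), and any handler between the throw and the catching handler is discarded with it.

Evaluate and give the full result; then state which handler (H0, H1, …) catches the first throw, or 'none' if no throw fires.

Answer: [29] ; first throw caught by: H0

Working:
throw(1) @ H0 caught ⇒ 29
H1 returns [29]
= [29]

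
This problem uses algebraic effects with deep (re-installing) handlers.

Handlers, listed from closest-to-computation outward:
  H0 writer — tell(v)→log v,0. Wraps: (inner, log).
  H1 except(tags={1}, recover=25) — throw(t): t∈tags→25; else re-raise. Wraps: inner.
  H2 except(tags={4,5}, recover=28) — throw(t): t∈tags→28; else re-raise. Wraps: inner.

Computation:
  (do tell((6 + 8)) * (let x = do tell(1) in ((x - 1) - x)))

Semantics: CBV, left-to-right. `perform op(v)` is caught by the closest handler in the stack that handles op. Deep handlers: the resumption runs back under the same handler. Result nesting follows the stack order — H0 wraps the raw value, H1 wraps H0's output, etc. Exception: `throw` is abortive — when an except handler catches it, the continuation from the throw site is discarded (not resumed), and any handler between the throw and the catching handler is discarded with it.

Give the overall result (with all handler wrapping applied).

Answer: (0, (14, 1))

Working:
tell(14) @ H0 ⇒ log+=14
tell(1) @ H0 ⇒ log+=1
H0 returns (0, (14, 1))
H1 returns (0, (14, 1))
H2 returns (0, (14, 1))
= (0, (14, 1))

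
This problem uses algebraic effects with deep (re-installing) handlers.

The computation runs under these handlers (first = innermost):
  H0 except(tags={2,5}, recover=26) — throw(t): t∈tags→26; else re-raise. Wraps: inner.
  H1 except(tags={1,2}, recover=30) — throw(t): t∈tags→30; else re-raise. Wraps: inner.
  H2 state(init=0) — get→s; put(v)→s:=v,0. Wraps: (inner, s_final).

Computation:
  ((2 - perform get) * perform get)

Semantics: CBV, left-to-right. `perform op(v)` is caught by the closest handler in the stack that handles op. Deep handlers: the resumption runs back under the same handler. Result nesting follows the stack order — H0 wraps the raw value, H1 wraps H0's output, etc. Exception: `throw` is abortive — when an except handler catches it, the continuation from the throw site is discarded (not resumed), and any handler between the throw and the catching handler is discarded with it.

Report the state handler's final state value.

Answer: 0

Step-by-step:
get @ H2 ⇒ 0
get @ H2 ⇒ 0
H0 returns 0
H1 returns 0
H2 returns (0, 0)
= (0, 0)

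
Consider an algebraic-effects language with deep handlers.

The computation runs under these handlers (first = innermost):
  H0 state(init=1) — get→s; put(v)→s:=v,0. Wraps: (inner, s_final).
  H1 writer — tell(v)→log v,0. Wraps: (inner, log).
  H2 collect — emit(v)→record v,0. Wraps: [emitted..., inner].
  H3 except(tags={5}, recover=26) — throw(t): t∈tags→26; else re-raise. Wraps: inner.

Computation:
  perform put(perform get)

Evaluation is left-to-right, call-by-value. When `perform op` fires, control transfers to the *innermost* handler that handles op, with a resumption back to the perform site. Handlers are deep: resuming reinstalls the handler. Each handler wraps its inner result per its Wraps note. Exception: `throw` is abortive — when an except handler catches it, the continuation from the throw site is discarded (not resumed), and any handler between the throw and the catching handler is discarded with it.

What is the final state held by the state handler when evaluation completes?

Answer: 1

Working:
get @ H0 ⇒ 1
put(1) @ H0 ⇒ s:=1
H0 returns (0, 1)
H1 returns ((0, 1), ())
H2 returns [((0, 1), ())]
H3 returns [((0, 1), ())]
= [((0, 1), ())]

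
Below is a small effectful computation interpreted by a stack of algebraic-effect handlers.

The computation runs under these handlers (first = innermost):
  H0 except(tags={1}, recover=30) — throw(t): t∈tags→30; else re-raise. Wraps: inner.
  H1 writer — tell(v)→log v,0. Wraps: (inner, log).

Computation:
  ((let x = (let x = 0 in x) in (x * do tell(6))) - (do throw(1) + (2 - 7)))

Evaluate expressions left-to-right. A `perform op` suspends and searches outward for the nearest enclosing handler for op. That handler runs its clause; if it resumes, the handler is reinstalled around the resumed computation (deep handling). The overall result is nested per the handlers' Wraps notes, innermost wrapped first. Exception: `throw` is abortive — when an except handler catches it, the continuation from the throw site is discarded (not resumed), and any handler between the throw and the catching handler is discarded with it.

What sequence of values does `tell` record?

Answer: (6)

Evaluation trace:
tell(6) @ H1 ⇒ log+=6
throw(1) @ H0 caught ⇒ 30
H1 returns (30, (6))
= (30, (6))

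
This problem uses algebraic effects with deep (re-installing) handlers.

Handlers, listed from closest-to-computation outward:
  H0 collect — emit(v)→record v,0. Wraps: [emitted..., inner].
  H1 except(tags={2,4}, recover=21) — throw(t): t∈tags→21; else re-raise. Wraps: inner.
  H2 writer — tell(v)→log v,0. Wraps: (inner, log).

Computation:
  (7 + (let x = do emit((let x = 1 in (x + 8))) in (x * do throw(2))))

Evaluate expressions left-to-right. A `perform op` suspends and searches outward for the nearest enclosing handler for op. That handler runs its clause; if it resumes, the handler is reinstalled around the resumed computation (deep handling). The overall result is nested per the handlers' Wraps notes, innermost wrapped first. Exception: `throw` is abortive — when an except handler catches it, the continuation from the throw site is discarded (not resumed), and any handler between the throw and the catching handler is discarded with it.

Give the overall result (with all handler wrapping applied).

Evaluation trace:
emit(9) @ H0 ⇒ out+=9
throw(2) @ H1 caught ⇒ 21
H2 returns (21, ())
= (21, ())

Answer: (21, ())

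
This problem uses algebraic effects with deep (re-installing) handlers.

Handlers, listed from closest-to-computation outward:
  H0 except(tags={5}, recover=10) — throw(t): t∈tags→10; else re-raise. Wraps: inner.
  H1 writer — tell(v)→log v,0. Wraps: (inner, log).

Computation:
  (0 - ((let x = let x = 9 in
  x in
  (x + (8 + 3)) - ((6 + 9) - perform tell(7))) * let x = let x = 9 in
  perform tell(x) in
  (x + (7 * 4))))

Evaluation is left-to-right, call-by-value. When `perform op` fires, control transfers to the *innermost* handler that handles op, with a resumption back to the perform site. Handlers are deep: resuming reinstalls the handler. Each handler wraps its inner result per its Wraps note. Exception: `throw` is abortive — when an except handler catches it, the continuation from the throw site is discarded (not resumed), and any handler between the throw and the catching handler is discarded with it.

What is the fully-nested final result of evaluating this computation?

Answer: (-140, (7, 9))

Step-by-step:
tell(7) @ H1 ⇒ log+=7
tell(9) @ H1 ⇒ log+=9
H0 returns -140
H1 returns (-140, (7, 9))
= (-140, (7, 9))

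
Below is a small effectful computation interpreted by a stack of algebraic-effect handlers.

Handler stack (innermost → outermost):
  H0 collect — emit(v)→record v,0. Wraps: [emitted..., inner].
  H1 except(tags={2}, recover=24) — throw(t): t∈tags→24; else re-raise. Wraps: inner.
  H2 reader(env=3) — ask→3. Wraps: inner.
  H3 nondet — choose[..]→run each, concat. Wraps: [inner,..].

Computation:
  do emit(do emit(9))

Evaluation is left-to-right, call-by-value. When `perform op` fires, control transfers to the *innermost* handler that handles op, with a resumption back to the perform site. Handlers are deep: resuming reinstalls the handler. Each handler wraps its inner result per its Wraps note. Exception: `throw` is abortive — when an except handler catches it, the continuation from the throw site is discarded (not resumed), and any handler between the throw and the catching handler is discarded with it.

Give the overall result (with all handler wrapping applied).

Working:
emit(9) @ H0 ⇒ out+=9
emit(0) @ H0 ⇒ out+=0
H0 returns [9, 0, 0]
H1 returns [9, 0, 0]
H2 returns [9, 0, 0]
H3 returns [[9, 0, 0]]
= [[9, 0, 0]]

Answer: [[9, 0, 0]]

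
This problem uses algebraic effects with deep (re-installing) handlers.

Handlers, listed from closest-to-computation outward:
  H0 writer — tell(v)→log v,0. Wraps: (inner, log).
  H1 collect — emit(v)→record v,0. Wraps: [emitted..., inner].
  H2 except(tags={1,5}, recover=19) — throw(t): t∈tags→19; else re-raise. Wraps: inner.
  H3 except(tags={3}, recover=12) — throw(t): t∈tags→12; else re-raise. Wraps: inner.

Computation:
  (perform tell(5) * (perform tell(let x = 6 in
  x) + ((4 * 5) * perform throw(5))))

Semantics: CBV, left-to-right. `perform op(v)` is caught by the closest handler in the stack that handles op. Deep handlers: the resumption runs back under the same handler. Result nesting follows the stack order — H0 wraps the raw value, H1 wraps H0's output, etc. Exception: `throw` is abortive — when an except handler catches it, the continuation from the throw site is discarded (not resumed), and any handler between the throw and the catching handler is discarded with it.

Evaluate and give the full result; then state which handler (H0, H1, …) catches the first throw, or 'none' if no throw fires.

Evaluation trace:
tell(5) @ H0 ⇒ log+=5
tell(6) @ H0 ⇒ log+=6
throw(5) @ H2 caught ⇒ 19
H3 returns 19
= 19

Answer: 19 ; first throw caught by: H2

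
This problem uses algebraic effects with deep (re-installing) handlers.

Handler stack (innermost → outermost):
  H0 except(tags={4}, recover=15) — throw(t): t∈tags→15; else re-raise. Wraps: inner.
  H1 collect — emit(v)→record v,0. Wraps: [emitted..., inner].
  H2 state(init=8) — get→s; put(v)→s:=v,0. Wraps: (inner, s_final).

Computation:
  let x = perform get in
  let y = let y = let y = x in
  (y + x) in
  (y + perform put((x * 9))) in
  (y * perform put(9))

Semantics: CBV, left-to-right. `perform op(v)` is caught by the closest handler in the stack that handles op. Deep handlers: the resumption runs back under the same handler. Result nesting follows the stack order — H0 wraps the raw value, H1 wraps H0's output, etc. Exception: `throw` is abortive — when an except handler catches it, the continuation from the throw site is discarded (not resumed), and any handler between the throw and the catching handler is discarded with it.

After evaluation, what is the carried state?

Answer: 9

Evaluation trace:
get @ H2 ⇒ 8
put(72) @ H2 ⇒ s:=72
put(9) @ H2 ⇒ s:=9
H0 returns 0
H1 returns [0]
H2 returns ([0], 9)
= ([0], 9)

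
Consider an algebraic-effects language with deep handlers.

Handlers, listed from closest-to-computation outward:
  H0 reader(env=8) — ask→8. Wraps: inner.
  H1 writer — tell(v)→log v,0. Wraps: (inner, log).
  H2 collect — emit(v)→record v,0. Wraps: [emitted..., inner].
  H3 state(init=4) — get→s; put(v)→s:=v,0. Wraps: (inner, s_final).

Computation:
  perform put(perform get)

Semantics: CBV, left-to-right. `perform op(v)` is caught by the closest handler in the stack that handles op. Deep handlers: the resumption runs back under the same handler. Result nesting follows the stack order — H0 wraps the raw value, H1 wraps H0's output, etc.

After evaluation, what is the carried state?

Working:
get @ H3 ⇒ 4
put(4) @ H3 ⇒ s:=4
H0 returns 0
H1 returns (0, ())
H2 returns [(0, ())]
H3 returns ([(0, ())], 4)
= ([(0, ())], 4)

Answer: 4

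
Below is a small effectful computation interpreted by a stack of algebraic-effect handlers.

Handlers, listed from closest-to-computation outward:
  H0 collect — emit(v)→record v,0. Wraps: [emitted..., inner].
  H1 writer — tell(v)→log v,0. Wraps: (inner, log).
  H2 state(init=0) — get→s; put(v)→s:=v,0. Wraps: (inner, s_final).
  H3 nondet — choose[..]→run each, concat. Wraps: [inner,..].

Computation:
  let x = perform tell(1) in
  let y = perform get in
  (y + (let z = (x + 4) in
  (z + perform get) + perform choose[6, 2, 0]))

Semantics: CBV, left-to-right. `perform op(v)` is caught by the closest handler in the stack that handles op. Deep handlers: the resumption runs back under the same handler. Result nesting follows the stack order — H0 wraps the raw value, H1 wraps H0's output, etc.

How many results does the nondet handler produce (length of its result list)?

Evaluation trace:
tell(1) @ H1 ⇒ log+=1
get @ H2 ⇒ 0
get @ H2 ⇒ 0
choose[6, 2, 0] @ H3
  branch[0] choose=6:
    H0 returns [10]
    H1 returns ([10], (1))
    H2 returns (([10], (1)), 0)
    H3 returns [(([10], (1)), 0)]
  branch[1] choose=2:
    H0 returns [6]
    H1 returns ([6], (1))
    H2 returns (([6], (1)), 0)
    H3 returns [(([6], (1)), 0)]
  branch[2] choose=0:
    H0 returns [4]
    H1 returns ([4], (1))
    H2 returns (([4], (1)), 0)
    H3 returns [(([4], (1)), 0)]
= [(([10], (1)), 0), (([6], (1)), 0), (([4], (1)), 0)]

Answer: 3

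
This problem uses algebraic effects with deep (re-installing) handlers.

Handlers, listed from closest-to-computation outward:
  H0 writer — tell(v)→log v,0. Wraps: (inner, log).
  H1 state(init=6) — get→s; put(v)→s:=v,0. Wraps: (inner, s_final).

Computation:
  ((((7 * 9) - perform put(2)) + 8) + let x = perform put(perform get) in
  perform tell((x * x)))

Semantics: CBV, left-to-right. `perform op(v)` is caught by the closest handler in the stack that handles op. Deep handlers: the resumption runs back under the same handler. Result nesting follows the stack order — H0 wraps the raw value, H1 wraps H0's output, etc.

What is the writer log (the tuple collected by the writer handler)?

Answer: (0)

Evaluation trace:
put(2) @ H1 ⇒ s:=2
get @ H1 ⇒ 2
put(2) @ H1 ⇒ s:=2
tell(0) @ H0 ⇒ log+=0
H0 returns (71, (0))
H1 returns ((71, (0)), 2)
= ((71, (0)), 2)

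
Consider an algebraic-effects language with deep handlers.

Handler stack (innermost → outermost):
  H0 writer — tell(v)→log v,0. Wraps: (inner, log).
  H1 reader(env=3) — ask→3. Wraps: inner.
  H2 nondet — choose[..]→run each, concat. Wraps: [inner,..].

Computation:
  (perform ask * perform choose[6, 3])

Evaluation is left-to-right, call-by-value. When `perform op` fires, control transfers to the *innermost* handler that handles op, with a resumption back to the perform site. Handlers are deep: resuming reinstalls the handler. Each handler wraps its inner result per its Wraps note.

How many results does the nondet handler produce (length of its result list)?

Answer: 2

Evaluation trace:
ask @ H1 ⇒ 3
choose[6, 3] @ H2
  branch[0] choose=6:
    H0 returns (18, ())
    H1 returns (18, ())
    H2 returns [(18, ())]
  branch[1] choose=3:
    H0 returns (9, ())
    H1 returns (9, ())
    H2 returns [(9, ())]
= [(18, ()), (9, ())]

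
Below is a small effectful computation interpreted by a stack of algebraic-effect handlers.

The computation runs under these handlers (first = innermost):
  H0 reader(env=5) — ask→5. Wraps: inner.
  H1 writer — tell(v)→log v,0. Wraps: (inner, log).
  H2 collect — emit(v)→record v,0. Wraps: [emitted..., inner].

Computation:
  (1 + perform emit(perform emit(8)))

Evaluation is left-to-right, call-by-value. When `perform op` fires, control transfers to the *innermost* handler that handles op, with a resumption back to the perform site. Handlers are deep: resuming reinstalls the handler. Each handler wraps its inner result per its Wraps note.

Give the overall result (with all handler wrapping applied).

Answer: [8, 0, (1, ())]

Working:
emit(8) @ H2 ⇒ out+=8
emit(0) @ H2 ⇒ out+=0
H0 returns 1
H1 returns (1, ())
H2 returns [8, 0, (1, ())]
= [8, 0, (1, ())]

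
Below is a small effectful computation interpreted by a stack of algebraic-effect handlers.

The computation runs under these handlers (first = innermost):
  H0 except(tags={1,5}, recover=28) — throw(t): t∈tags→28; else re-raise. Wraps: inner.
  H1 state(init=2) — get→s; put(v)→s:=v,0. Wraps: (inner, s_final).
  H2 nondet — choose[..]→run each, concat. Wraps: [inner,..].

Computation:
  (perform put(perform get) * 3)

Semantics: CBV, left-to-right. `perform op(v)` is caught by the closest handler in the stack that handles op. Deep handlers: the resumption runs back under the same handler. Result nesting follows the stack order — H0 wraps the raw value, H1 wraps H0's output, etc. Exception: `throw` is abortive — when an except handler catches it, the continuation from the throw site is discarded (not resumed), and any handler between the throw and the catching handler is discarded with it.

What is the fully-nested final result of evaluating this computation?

Answer: [(0, 2)]

Working:
get @ H1 ⇒ 2
put(2) @ H1 ⇒ s:=2
H0 returns 0
H1 returns (0, 2)
H2 returns [(0, 2)]
= [(0, 2)]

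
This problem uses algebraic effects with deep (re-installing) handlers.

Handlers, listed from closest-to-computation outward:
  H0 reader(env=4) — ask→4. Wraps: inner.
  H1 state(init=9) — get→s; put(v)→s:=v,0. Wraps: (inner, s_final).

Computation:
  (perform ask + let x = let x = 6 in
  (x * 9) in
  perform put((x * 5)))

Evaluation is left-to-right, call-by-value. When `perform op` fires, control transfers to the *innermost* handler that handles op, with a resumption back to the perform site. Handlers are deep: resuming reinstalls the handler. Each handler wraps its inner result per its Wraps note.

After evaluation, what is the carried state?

Evaluation trace:
ask @ H0 ⇒ 4
put(270) @ H1 ⇒ s:=270
H0 returns 4
H1 returns (4, 270)
= (4, 270)

Answer: 270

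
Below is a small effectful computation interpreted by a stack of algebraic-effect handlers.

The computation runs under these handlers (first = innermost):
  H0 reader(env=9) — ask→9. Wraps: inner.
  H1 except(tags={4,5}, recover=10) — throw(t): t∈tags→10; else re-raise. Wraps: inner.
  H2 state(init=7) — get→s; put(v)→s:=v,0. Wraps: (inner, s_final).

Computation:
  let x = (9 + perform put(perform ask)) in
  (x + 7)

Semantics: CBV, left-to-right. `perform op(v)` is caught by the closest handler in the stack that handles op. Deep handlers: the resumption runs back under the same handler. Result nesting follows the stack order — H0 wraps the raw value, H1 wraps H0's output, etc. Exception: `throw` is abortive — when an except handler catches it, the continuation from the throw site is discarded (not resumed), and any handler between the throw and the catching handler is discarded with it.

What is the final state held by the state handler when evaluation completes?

Evaluation trace:
ask @ H0 ⇒ 9
put(9) @ H2 ⇒ s:=9
H0 returns 16
H1 returns 16
H2 returns (16, 9)
= (16, 9)

Answer: 9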